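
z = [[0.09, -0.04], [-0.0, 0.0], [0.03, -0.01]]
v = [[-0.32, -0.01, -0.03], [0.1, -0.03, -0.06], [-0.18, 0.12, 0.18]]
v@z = [[-0.03, 0.01], [0.01, -0.00], [-0.01, 0.01]]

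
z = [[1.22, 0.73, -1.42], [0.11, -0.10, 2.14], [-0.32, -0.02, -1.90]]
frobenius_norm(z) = 3.51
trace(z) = -0.78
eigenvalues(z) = [-2.09, 1.31, 0.01]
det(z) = -0.01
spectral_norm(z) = 3.24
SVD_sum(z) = [[0.18, 0.21, -1.61], [-0.24, -0.27, 2.08], [0.21, 0.24, -1.81]] + [[1.04, 0.52, 0.19], [0.35, 0.17, 0.06], [-0.52, -0.26, -0.09]] + [[-0.00, 0.0, 0.00], [-0.0, 0.00, 0.0], [-0.0, 0.00, 0.0]]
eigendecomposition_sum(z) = [[-0.13, 0.03, -1.29], [0.21, -0.05, 2.13], [-0.19, 0.05, -1.91]] + [[1.35, 0.7, -0.13], [-0.1, -0.05, 0.01], [-0.13, -0.07, 0.01]] + [[-0.0, -0.0, -0.0], [0.00, 0.01, 0.01], [0.00, 0.00, 0.0]]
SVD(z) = [[-0.5, -0.86, 0.12],  [0.65, -0.29, 0.70],  [-0.57, 0.43, 0.70]] @ diag([3.2353310950937186, 1.3728880768864815, 0.003321665639266156]) @ [[-0.11,-0.13,0.99], [-0.88,-0.44,-0.16], [-0.45,0.89,0.07]]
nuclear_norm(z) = 4.61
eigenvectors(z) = [[0.41, -0.99, -0.46], [-0.68, 0.07, 0.89], [0.61, 0.1, 0.07]]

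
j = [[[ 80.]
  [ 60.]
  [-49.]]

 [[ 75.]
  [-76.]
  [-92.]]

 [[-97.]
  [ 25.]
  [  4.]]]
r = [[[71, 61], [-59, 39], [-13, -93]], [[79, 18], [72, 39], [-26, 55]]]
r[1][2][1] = 55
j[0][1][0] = 60.0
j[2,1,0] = 25.0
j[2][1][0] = 25.0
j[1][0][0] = 75.0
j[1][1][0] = -76.0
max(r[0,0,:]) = 71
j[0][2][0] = -49.0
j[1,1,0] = -76.0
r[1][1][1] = 39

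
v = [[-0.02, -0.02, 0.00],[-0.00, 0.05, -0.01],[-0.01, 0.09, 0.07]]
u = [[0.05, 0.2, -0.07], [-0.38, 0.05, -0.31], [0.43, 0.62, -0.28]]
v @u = [[0.01, -0.0, 0.01], [-0.02, -0.0, -0.01], [-0.0, 0.05, -0.05]]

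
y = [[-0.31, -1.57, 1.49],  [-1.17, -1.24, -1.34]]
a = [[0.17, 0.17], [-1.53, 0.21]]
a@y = [[-0.25,-0.48,0.03],[0.23,2.14,-2.56]]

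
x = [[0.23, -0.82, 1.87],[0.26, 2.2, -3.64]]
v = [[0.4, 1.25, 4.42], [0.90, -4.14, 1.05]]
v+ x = [[0.63, 0.43, 6.29],[1.16, -1.94, -2.59]]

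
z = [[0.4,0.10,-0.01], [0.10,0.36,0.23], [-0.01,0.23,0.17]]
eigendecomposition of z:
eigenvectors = [[0.47, 0.87, 0.16], [0.76, -0.3, -0.57], [0.45, -0.39, 0.81]]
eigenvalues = [0.55, 0.37, 0.01]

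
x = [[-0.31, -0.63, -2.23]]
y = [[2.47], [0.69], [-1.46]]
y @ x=[[-0.77, -1.56, -5.51], [-0.21, -0.43, -1.54], [0.45, 0.92, 3.26]]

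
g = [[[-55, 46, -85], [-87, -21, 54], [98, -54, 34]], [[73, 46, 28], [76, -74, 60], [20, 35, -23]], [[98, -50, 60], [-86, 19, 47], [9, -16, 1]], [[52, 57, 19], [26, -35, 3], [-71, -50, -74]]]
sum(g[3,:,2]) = -52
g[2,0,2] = 60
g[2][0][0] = 98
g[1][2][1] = 35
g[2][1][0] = -86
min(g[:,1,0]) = -87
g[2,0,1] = -50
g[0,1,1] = -21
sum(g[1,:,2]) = 65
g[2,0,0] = 98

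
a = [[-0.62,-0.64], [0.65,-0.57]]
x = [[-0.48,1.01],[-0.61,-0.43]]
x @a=[[0.95, -0.27], [0.10, 0.64]]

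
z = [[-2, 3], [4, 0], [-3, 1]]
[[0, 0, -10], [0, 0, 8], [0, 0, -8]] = z@[[0, 0, 2], [0, 0, -2]]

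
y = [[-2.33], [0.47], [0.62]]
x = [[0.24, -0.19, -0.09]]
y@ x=[[-0.56,0.44,0.21], [0.11,-0.09,-0.04], [0.15,-0.12,-0.06]]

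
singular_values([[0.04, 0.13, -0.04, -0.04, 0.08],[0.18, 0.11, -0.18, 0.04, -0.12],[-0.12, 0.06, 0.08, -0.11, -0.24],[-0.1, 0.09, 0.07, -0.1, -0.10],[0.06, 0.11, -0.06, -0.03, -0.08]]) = [0.37, 0.34, 0.17, 0.01, 0.0]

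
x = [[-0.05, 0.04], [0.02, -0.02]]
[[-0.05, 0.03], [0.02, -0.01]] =x@[[0.62, -0.43], [-0.43, 0.3]]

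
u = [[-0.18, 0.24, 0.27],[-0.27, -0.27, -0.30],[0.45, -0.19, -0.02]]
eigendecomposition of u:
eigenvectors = [[-0.18, 0.5, -0.7], [0.58, 0.62, 0.11], [-0.79, -0.6, 0.71]]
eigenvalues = [0.22, -0.2, -0.49]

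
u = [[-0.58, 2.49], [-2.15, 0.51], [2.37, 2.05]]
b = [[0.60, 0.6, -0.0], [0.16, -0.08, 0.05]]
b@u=[[-1.64,1.80],  [0.2,0.46]]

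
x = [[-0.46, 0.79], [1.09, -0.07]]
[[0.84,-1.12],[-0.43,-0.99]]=x @ [[-0.34, -1.04], [0.86, -2.02]]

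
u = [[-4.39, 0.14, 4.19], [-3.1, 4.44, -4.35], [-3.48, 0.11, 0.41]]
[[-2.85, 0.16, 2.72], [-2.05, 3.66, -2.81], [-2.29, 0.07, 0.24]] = u@[[0.66,0.01,0.01], [0.01,0.85,0.02], [0.01,0.02,0.66]]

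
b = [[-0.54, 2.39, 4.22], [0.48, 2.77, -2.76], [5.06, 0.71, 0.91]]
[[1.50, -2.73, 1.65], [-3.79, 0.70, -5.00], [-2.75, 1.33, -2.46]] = b@[[-0.57, 0.38, -0.51],[-0.63, -0.26, -0.89],[0.64, -0.45, 0.83]]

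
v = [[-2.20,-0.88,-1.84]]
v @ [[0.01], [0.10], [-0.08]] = [[0.04]]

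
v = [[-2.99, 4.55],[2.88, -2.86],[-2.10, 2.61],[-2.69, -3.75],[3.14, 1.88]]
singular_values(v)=[7.71, 5.71]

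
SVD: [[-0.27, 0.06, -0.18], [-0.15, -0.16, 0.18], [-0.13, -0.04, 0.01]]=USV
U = [[-0.92, 0.29, -0.26], [-0.2, -0.93, -0.32], [-0.34, -0.24, 0.91]]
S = [0.35, 0.3, 0.0]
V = [[0.93,-0.03,0.36], [0.31,0.59,-0.75], [0.19,-0.81,-0.56]]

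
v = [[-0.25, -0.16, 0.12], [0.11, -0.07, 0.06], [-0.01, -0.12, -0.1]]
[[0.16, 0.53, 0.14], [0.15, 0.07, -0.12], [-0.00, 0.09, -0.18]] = v @ [[0.31, -0.76, -0.84],[-0.79, -1.47, 0.95],[0.96, 0.9, 0.70]]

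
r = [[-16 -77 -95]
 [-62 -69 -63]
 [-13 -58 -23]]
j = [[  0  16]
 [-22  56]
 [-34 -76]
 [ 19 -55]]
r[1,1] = -69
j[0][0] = 0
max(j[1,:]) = 56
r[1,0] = -62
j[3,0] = 19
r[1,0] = -62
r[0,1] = -77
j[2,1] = -76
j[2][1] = -76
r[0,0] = -16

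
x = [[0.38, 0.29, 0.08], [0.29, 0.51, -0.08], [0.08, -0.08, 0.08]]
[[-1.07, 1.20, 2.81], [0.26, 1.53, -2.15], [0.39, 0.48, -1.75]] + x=[[-0.69, 1.49, 2.89], [0.55, 2.04, -2.23], [0.47, 0.4, -1.67]]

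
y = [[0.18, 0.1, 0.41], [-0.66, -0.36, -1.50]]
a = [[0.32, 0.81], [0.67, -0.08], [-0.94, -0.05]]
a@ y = [[-0.48, -0.26, -1.08], [0.17, 0.1, 0.39], [-0.14, -0.08, -0.31]]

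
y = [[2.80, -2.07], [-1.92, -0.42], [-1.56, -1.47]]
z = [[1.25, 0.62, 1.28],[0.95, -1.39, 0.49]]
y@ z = [[1.53, 4.61, 2.57], [-2.80, -0.61, -2.66], [-3.35, 1.08, -2.72]]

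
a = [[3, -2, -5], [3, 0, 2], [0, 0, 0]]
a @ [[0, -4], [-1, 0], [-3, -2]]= [[17, -2], [-6, -16], [0, 0]]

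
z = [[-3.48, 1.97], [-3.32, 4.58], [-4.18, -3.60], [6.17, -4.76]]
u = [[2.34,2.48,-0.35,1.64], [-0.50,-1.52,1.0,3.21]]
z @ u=[[-9.13,-11.62,3.19,0.62], [-10.06,-15.2,5.74,9.26], [-7.98,-4.89,-2.14,-18.41], [16.82,22.54,-6.92,-5.16]]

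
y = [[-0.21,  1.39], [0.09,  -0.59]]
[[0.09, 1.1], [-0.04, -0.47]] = y@ [[0.98, -0.79],[0.21, 0.67]]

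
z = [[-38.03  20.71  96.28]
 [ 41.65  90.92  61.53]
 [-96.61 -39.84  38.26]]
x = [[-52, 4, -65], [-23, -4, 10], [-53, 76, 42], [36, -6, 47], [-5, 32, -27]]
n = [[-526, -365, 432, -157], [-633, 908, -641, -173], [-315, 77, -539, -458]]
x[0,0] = -52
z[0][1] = 20.71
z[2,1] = -39.84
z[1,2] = 61.53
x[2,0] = -53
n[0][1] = -365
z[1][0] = 41.65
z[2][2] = 38.26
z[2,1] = -39.84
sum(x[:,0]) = -97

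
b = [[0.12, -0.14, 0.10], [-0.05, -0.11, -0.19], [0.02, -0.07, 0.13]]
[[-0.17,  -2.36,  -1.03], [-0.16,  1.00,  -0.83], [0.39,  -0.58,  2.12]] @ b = [[0.08, 0.36, 0.30],[-0.09, -0.03, -0.31],[0.12, -0.14, 0.42]]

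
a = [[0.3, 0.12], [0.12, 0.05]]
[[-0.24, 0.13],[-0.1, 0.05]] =a@[[-0.40, 0.55],  [-1.04, -0.29]]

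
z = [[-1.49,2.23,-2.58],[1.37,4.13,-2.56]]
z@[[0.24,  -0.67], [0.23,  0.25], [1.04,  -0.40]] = [[-2.53,2.59], [-1.38,1.14]]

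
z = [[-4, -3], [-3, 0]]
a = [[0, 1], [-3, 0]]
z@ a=[[9, -4], [0, -3]]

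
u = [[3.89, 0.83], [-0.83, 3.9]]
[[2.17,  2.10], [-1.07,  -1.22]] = u @ [[0.59, 0.58], [-0.15, -0.19]]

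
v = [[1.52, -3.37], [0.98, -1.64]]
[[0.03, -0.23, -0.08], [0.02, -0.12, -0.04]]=v @ [[0.00, -0.02, -0.01], [-0.01, 0.06, 0.02]]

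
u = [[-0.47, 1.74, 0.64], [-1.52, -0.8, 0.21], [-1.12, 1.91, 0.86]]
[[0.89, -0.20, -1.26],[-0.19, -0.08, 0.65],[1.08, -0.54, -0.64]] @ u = [[1.30, -0.7, -0.56], [-0.52, 0.97, 0.42], [1.03, 1.09, 0.03]]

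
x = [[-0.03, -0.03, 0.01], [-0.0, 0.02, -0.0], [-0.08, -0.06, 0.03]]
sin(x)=[[-0.03, -0.03, 0.01],  [0.0, 0.02, 0.0],  [-0.08, -0.06, 0.03]]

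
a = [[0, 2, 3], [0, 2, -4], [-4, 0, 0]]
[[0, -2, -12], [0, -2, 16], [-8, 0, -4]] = a @ [[2, 0, 1], [0, -1, 0], [0, 0, -4]]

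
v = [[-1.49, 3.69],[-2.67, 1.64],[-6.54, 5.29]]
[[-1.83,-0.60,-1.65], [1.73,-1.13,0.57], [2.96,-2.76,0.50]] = v @ [[-1.27, 0.43, -0.65], [-1.01, 0.01, -0.71]]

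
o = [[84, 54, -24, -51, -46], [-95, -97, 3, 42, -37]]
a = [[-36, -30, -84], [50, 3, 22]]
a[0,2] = -84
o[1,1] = -97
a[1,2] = 22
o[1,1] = -97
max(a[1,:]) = 50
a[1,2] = 22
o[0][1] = 54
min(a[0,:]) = -84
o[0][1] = 54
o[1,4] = -37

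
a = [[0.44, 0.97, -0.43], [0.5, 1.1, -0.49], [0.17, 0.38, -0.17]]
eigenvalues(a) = [(1.37+0j), (-0+0j), (-0-0j)]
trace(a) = 1.37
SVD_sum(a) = [[0.44, 0.97, -0.43], [0.5, 1.10, -0.49], [0.17, 0.38, -0.17]] + [[0.0, -0.0, 0.00], [0.0, -0.0, 0.00], [-0.0, 0.00, -0.0]] + [[-0.0, 0.0, 0.0], [0.0, -0.00, -0.0], [-0.00, 0.00, 0.0]]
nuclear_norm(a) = 1.80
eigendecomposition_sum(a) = [[0.44+0.00j, 0.97+0.00j, -0.43+0.00j], [0.50+0.00j, (1.1+0j), -0.49+0.00j], [0.17+0.00j, 0.38+0.00j, (-0.17+0j)]] + [[(-0+0j), -0j, 0j], [-0.00-0.00j, 0j, -0.00+0.00j], [(-0-0j), 0j, (-0+0j)]] + [[(-0-0j), 0j, 0.00-0.00j], [-0.00+0.00j, 0.00-0.00j, (-0-0j)], [(-0+0j), 0.00-0.00j, -0.00-0.00j]]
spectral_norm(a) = 1.79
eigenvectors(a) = [[(-0.64+0j), 0.05-0.49j, (0.05+0.49j)],[-0.73+0.00j, 0.32+0.22j, (0.32-0.22j)],[(-0.25+0j), 0.78+0.00j, 0.78-0.00j]]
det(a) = 0.00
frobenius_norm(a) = 1.79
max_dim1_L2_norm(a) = 1.3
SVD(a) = [[-0.64, -0.23, -0.73], [-0.73, -0.13, 0.68], [-0.25, 0.96, -0.09]] @ diag([1.7949069082207616, 0.0026506847468281964, 0.0014712891489144884]) @ [[-0.38, -0.84, 0.38], [-0.84, 0.15, -0.52], [0.38, -0.51, -0.77]]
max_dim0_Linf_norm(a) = 1.1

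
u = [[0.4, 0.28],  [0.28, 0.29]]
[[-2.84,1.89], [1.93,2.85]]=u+[[-3.24, 1.61],[1.65, 2.56]]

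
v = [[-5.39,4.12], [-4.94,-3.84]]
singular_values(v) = [7.34, 5.59]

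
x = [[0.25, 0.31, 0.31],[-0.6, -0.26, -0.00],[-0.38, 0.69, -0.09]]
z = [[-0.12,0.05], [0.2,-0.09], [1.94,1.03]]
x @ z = [[0.63, 0.30], [0.02, -0.01], [0.01, -0.17]]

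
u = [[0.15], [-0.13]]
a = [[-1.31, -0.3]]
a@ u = [[-0.16]]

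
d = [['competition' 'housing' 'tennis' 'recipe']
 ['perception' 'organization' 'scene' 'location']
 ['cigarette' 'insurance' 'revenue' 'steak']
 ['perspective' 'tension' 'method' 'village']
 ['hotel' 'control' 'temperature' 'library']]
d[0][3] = 'recipe'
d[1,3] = 'location'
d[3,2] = 'method'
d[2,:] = ['cigarette', 'insurance', 'revenue', 'steak']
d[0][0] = 'competition'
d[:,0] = ['competition', 'perception', 'cigarette', 'perspective', 'hotel']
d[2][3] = 'steak'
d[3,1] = 'tension'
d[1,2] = 'scene'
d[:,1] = ['housing', 'organization', 'insurance', 'tension', 'control']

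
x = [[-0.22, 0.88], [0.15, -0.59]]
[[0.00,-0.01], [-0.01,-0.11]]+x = [[-0.22, 0.87], [0.14, -0.70]]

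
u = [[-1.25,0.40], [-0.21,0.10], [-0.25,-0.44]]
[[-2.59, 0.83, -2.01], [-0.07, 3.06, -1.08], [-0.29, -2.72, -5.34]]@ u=[[3.57, -0.07], [-0.29, 0.75], [2.27, 1.96]]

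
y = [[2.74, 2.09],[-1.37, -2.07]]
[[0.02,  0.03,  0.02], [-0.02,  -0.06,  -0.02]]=y@ [[-0.0, -0.02, -0.00], [0.01, 0.04, 0.01]]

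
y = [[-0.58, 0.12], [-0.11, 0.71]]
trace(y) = 0.13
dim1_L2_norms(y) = [0.59, 0.72]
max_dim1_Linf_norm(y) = 0.71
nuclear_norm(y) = 1.29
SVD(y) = [[0.51,0.86],[0.86,-0.51]] @ diag([0.777117827690053, 0.5129209314175949]) @ [[-0.50, 0.87], [-0.87, -0.50]]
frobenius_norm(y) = 0.93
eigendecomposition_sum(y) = [[-0.57, 0.05], [-0.05, 0.0]] + [[-0.01,0.07], [-0.06,0.71]]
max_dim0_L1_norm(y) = 0.83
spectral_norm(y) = 0.78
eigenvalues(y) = [-0.57, 0.7]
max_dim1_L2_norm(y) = 0.72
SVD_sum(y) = [[-0.20, 0.34], [-0.34, 0.58]] + [[-0.38, -0.22], [0.23, 0.13]]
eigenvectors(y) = [[-1.00, -0.09], [-0.09, -1.0]]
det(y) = -0.40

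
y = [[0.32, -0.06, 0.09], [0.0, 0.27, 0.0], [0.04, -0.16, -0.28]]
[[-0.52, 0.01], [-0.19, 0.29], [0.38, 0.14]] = y @ [[-1.43, 0.52], [-0.72, 1.08], [-1.16, -1.04]]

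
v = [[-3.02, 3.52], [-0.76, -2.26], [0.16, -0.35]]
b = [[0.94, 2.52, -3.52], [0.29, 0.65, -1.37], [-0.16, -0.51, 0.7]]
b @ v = [[-5.32, -1.15], [-1.59, 0.03], [0.98, 0.34]]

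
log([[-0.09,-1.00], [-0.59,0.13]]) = [[-0.26+1.79j, (-0.03+2.02j)], [(-0.02+1.19j), -0.25+1.35j]]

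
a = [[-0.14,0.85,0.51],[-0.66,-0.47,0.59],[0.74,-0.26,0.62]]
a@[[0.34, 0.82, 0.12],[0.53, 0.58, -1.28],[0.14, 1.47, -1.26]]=[[0.47, 1.13, -1.75],[-0.39, 0.05, -0.22],[0.2, 1.37, -0.36]]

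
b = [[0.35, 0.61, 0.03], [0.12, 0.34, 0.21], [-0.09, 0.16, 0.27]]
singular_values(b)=[0.81, 0.34, 0.03]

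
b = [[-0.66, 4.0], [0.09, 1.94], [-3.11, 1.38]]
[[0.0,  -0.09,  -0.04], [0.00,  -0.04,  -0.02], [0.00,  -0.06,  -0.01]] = b@[[0.00, 0.01, 0.0], [-0.0, -0.02, -0.01]]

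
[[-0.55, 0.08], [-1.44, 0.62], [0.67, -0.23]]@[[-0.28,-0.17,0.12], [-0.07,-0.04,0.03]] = [[0.15, 0.09, -0.06],[0.36, 0.22, -0.15],[-0.17, -0.1, 0.07]]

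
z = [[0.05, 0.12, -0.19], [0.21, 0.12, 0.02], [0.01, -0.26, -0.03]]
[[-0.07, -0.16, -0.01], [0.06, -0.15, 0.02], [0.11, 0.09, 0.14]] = z@[[0.5, -0.52, 0.38], [-0.42, -0.41, -0.49], [0.25, 0.46, -0.16]]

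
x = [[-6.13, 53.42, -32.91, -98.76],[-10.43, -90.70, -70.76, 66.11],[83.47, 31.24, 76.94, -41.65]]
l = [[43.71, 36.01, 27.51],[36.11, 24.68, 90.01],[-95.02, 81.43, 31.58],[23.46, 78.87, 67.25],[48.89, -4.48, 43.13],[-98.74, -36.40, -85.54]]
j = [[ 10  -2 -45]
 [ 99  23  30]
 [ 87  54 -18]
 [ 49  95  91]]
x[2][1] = 31.24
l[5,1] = -36.4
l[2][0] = -95.02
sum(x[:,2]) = -26.730000000000004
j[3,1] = 95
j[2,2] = -18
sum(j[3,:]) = 235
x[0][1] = 53.42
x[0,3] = -98.76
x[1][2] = -70.76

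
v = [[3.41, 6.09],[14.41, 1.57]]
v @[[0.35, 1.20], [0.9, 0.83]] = [[6.67,9.15], [6.46,18.6]]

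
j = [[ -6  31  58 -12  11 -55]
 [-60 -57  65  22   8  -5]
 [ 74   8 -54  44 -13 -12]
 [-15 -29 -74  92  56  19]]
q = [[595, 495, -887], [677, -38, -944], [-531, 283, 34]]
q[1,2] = -944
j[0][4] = 11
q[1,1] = -38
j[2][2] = -54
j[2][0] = 74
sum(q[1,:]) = -305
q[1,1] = -38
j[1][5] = -5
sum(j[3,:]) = 49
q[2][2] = 34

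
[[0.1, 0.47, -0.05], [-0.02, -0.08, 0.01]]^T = [[0.1, -0.02], [0.47, -0.08], [-0.05, 0.01]]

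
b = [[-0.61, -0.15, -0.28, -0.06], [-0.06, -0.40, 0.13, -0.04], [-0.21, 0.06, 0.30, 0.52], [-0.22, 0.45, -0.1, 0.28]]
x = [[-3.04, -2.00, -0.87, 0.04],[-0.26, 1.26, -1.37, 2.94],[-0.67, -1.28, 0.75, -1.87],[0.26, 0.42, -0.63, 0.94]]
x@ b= [[2.15, 1.22, 0.33, -0.18], [-0.28, 0.78, -0.47, 0.08], [0.74, -0.18, 0.43, -0.04], [-0.26, 0.18, -0.30, -0.1]]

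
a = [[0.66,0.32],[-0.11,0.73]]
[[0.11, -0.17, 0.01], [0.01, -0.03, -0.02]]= a @ [[0.14, -0.23, 0.03],[0.04, -0.07, -0.02]]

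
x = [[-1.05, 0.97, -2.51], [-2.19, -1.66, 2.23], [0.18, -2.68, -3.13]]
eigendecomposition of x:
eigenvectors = [[(0.4+0.42j), 0.40-0.42j, (0.74+0j)], [(-0.63+0j), (-0.63-0j), (0.08+0j)], [0.29-0.42j, 0.29+0.42j, 0.67+0.00j]]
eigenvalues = [(-1.3+2.94j), (-1.3-2.94j), (-3.23+0j)]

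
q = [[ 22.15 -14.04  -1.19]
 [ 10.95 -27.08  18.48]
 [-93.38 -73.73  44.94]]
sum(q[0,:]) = 6.92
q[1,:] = [10.95, -27.08, 18.48]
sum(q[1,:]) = 2.3500000000000014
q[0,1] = -14.04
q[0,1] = -14.04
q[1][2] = 18.48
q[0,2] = -1.19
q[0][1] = -14.04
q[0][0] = 22.15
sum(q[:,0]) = -60.28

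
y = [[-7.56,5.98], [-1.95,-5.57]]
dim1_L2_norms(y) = [9.64, 5.9]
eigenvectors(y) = [[0.87+0.00j, (0.87-0j)], [(0.14+0.47j), (0.14-0.47j)]]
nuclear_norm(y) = 15.34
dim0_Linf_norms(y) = [7.56, 5.98]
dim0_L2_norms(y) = [7.81, 8.17]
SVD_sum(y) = [[-6.44, 7.01], [1.88, -2.05]] + [[-1.12, -1.03], [-3.83, -3.52]]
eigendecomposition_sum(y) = [[(-3.78+0.63j), (2.99+6.01j)], [-0.97-1.96j, -2.78+2.63j]] + [[(-3.78-0.63j), 2.99-6.01j], [(-0.97+1.96j), -2.78-2.63j]]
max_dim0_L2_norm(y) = 8.17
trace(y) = -13.13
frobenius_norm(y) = 11.30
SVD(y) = [[-0.96,0.28], [0.28,0.96]] @ diag([9.916725261766407, 5.422173003754491]) @ [[0.68, -0.74], [-0.74, -0.68]]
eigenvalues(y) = [(-6.56+3.27j), (-6.56-3.27j)]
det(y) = 53.77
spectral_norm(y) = 9.92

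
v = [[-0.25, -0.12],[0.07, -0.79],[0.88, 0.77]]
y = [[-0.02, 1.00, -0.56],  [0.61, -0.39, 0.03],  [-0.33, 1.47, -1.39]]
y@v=[[-0.42, -1.22], [-0.15, 0.26], [-1.04, -2.19]]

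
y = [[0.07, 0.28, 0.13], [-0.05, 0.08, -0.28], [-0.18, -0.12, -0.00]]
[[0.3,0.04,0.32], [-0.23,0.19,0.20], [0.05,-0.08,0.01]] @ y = [[-0.04, 0.05, 0.03], [-0.06, -0.07, -0.08], [0.01, 0.01, 0.03]]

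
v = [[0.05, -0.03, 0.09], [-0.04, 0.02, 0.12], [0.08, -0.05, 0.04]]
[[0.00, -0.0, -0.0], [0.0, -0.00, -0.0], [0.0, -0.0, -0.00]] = v @ [[-0.00, -0.00, -0.01], [0.01, 0.00, 0.01], [0.03, -0.01, -0.02]]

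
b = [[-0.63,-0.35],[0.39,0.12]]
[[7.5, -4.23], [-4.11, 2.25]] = b@[[-8.87, 4.61], [-5.46, 3.79]]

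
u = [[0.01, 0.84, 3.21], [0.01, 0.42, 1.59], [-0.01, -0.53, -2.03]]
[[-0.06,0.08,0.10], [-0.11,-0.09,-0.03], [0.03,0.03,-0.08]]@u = [[-0.0, -0.07, -0.27], [-0.00, -0.11, -0.44], [0.00, 0.08, 0.31]]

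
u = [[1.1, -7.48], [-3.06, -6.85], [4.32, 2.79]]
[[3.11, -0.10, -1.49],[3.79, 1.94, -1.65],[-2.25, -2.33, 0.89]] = u @ [[-0.23, -0.5, 0.07],[-0.45, -0.06, 0.21]]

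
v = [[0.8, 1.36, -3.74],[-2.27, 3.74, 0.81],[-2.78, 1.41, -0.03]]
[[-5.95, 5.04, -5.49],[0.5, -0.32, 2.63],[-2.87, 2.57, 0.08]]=v@[[1.24,-1.1,0.18], [0.45,-0.38,0.45], [2.02,-1.72,1.67]]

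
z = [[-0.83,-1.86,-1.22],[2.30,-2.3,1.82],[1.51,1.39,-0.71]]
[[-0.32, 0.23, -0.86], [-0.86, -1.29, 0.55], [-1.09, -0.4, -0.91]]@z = [[-0.5, -1.13, 1.42], [-1.42, 5.33, -1.69], [-1.39, 1.68, 1.25]]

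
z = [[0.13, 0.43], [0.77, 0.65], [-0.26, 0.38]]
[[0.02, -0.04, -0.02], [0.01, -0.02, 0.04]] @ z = [[-0.02, -0.02], [-0.02, 0.01]]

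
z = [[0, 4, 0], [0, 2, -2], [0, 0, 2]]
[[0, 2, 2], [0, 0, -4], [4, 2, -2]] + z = [[0, 6, 2], [0, 2, -6], [4, 2, 0]]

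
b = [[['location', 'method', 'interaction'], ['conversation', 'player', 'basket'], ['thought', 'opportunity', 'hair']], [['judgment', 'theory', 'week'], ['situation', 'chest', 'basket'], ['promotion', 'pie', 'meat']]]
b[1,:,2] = ['week', 'basket', 'meat']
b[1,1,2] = 'basket'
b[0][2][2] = 'hair'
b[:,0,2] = ['interaction', 'week']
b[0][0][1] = 'method'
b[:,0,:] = [['location', 'method', 'interaction'], ['judgment', 'theory', 'week']]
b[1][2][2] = 'meat'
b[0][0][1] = 'method'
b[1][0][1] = 'theory'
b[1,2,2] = 'meat'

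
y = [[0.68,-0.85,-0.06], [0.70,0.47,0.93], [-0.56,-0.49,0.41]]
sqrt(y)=[[0.95, -0.44, 0.1], [0.44, 0.92, 0.52], [-0.23, -0.35, 0.78]]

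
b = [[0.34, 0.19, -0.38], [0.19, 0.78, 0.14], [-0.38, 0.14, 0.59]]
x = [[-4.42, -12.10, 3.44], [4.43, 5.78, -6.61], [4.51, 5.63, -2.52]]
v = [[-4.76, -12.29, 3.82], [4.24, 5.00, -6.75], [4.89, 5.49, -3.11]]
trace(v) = -2.87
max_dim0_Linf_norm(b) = 0.78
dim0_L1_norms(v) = [13.89, 22.78, 13.68]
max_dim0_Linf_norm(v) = 12.29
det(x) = 121.65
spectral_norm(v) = 17.81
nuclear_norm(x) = 23.53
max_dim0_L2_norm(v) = 14.36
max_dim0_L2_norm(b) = 0.81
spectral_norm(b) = 0.87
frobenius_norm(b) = 1.21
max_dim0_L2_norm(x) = 14.54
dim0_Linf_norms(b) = [0.38, 0.78, 0.59]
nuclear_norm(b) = 1.72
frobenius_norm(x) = 18.25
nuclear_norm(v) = 24.03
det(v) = 136.75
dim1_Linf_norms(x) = [12.1, 6.61, 5.63]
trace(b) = 1.71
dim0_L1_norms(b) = [0.91, 1.11, 1.11]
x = b + v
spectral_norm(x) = 17.67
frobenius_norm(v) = 18.45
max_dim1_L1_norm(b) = 1.11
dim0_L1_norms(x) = [13.36, 23.51, 12.57]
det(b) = -0.00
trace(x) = -1.16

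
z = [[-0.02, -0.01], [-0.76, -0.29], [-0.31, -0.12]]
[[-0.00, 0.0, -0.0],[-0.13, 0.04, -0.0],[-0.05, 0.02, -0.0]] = z@[[0.07, -0.06, -0.03], [0.27, 0.02, 0.09]]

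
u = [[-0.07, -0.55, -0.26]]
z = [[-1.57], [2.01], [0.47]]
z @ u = [[0.11, 0.86, 0.41], [-0.14, -1.11, -0.52], [-0.03, -0.26, -0.12]]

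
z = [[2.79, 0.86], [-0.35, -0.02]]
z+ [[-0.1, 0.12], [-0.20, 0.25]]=[[2.69, 0.98], [-0.55, 0.23]]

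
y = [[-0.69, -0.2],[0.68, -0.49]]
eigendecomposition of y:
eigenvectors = [[(0.13-0.46j), (0.13+0.46j)], [(-0.88+0j), (-0.88-0j)]]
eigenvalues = [(-0.59+0.35j), (-0.59-0.35j)]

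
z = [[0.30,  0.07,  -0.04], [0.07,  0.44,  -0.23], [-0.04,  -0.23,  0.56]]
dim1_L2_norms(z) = [0.31, 0.5, 0.61]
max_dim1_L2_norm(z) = 0.61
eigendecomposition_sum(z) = [[0.02, 0.08, -0.1],[0.08, 0.28, -0.36],[-0.10, -0.36, 0.45]] + [[0.21, 0.09, 0.11], [0.09, 0.04, 0.05], [0.11, 0.05, 0.06]] + [[0.07,-0.09,-0.06], [-0.09,0.12,0.08], [-0.06,0.08,0.05]]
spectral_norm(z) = 0.75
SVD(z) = [[-0.16, 0.82, -0.55], [-0.61, 0.35, 0.71], [0.77, 0.45, 0.44]] @ diag([0.7500667962630214, 0.3080312117824045, 0.24190199195457435]) @ [[-0.16, -0.61, 0.77],  [0.82, 0.35, 0.45],  [-0.55, 0.71, 0.44]]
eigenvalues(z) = [0.75, 0.31, 0.24]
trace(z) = 1.30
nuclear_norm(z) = 1.30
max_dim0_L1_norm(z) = 0.83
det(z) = 0.06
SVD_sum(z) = [[0.02, 0.08, -0.10], [0.08, 0.28, -0.36], [-0.10, -0.36, 0.45]] + [[0.21, 0.09, 0.11], [0.09, 0.04, 0.05], [0.11, 0.05, 0.06]] + [[0.07, -0.09, -0.06], [-0.09, 0.12, 0.08], [-0.06, 0.08, 0.05]]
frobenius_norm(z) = 0.85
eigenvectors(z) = [[-0.16,-0.82,-0.55],[-0.61,-0.35,0.71],[0.77,-0.45,0.44]]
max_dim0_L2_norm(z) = 0.61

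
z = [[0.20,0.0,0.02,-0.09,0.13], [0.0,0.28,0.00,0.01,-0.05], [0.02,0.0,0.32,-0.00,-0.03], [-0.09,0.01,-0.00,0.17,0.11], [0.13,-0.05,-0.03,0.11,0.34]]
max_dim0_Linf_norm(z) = 0.34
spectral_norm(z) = 0.44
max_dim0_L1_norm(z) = 0.66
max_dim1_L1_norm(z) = 0.66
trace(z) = 1.31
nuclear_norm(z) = 1.31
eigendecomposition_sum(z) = [[0.00,-0.00,-0.00,0.0,-0.0], [-0.00,0.0,0.00,-0.00,0.00], [-0.0,0.00,0.0,-0.00,0.0], [0.00,-0.00,-0.00,0.0,-0.0], [-0.00,0.00,0.0,-0.00,0.00]] + [[0.06, -0.04, -0.02, 0.03, 0.14],[-0.04, 0.03, 0.02, -0.02, -0.09],[-0.02, 0.02, 0.01, -0.01, -0.06],[0.03, -0.02, -0.01, 0.02, 0.08],[0.14, -0.09, -0.06, 0.08, 0.33]] + [[0.03, -0.01, 0.09, -0.01, 0.0], [-0.01, 0.00, -0.03, 0.00, -0.00], [0.09, -0.03, 0.28, -0.05, 0.01], [-0.01, 0.00, -0.05, 0.01, -0.00], [0.00, -0.0, 0.01, -0.00, 0.00]] + [[0.1,0.02,-0.05,-0.12,-0.02], [0.02,0.00,-0.01,-0.02,-0.00], [-0.05,-0.01,0.02,0.06,0.01], [-0.12,-0.02,0.06,0.13,0.02], [-0.02,-0.00,0.01,0.02,0.0]] + [[0.0, 0.03, 0.0, 0.01, 0.01], [0.03, 0.25, 0.02, 0.05, 0.05], [0.00, 0.02, 0.0, 0.0, 0.0], [0.01, 0.05, 0.00, 0.01, 0.01], [0.01, 0.05, 0.00, 0.01, 0.01]]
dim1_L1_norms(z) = [0.44, 0.34, 0.37, 0.38, 0.66]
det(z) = 0.00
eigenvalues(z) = [0.0, 0.44, 0.33, 0.27, 0.27]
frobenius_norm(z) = 0.67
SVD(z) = [[0.37, 0.31, -0.13, 0.63, -0.6], [-0.25, -0.08, -0.95, 0.09, 0.11], [-0.15, 0.94, -0.06, -0.3, 0.08], [0.22, -0.15, -0.18, -0.70, -0.64], [0.86, 0.05, -0.19, -0.12, 0.46]] @ diag([0.4430171943710689, 0.32505713899272665, 0.27205686976674465, 0.26711627641406105, 0.0027525204553989703]) @ [[0.37, -0.25, -0.15, 0.22, 0.86], [0.31, -0.08, 0.94, -0.15, 0.05], [-0.13, -0.95, -0.06, -0.18, -0.19], [0.63, 0.09, -0.3, -0.7, -0.12], [-0.60, 0.11, 0.08, -0.64, 0.46]]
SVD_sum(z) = [[0.06,-0.04,-0.02,0.03,0.14],[-0.04,0.03,0.02,-0.02,-0.09],[-0.02,0.02,0.01,-0.01,-0.06],[0.03,-0.02,-0.01,0.02,0.08],[0.14,-0.09,-0.06,0.08,0.33]] + [[0.03, -0.01, 0.09, -0.01, 0.0], [-0.01, 0.00, -0.03, 0.0, -0.0], [0.09, -0.03, 0.28, -0.05, 0.01], [-0.01, 0.00, -0.05, 0.01, -0.00], [0.00, -0.00, 0.01, -0.0, 0.0]] + [[0.00, 0.03, 0.00, 0.01, 0.01], [0.03, 0.25, 0.02, 0.05, 0.05], [0.00, 0.02, 0.0, 0.0, 0.0], [0.01, 0.05, 0.00, 0.01, 0.01], [0.01, 0.05, 0.0, 0.01, 0.01]] + [[0.10, 0.02, -0.05, -0.12, -0.02], [0.02, 0.0, -0.01, -0.02, -0.0], [-0.05, -0.01, 0.02, 0.06, 0.01], [-0.12, -0.02, 0.06, 0.13, 0.02], [-0.02, -0.00, 0.01, 0.02, 0.00]] + [[0.0, -0.00, -0.00, 0.0, -0.00], [-0.00, 0.0, 0.0, -0.0, 0.0], [-0.0, 0.00, 0.00, -0.00, 0.0], [0.0, -0.00, -0.00, 0.0, -0.00], [-0.0, 0.0, 0.0, -0.00, 0.00]]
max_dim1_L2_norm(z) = 0.38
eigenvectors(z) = [[-0.60, 0.37, 0.31, 0.63, -0.13], [0.11, -0.25, -0.08, 0.09, -0.95], [0.08, -0.15, 0.94, -0.3, -0.06], [-0.64, 0.22, -0.15, -0.7, -0.18], [0.46, 0.86, 0.05, -0.12, -0.19]]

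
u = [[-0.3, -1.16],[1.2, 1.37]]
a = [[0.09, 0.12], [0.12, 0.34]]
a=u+[[0.39, 1.28], [-1.08, -1.03]]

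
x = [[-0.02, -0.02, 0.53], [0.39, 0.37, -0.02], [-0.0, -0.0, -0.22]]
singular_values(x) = [0.59, 0.53, 0.0]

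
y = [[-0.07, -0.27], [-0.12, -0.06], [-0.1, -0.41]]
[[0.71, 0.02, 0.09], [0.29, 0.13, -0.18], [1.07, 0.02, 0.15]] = y @ [[-1.28, -1.23, 1.92], [-2.30, 0.24, -0.83]]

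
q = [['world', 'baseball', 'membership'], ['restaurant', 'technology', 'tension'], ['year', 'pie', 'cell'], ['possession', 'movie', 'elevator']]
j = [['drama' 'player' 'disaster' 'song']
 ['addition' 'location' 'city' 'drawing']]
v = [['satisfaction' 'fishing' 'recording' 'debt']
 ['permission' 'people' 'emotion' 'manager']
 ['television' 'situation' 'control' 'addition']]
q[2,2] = 'cell'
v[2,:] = ['television', 'situation', 'control', 'addition']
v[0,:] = ['satisfaction', 'fishing', 'recording', 'debt']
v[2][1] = 'situation'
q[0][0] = 'world'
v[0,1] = 'fishing'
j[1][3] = 'drawing'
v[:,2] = ['recording', 'emotion', 'control']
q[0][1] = 'baseball'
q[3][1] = 'movie'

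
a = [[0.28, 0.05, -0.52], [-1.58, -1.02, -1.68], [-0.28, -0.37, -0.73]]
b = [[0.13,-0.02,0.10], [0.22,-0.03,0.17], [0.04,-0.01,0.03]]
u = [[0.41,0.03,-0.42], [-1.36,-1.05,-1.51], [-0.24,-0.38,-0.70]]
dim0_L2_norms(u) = [1.44, 1.12, 1.72]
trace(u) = -1.34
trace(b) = 0.13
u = b + a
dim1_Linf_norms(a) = [0.52, 1.68, 0.73]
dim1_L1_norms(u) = [0.86, 3.92, 1.32]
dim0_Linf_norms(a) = [1.58, 1.02, 1.68]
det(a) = -0.16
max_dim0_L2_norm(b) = 0.26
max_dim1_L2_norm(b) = 0.28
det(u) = -0.06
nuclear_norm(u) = 3.11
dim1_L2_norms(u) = [0.59, 2.29, 0.83]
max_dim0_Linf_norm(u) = 1.51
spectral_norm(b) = 0.33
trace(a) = -1.47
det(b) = 0.00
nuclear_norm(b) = 0.33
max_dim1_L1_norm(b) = 0.42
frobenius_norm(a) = 2.73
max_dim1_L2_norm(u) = 2.29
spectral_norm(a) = 2.66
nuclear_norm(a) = 3.38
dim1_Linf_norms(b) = [0.13, 0.22, 0.04]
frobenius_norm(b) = 0.33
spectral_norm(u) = 2.42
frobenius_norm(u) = 2.50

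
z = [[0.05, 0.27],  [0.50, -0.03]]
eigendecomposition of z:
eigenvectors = [[0.63,  -0.55], [0.77,  0.83]]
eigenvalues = [0.38, -0.36]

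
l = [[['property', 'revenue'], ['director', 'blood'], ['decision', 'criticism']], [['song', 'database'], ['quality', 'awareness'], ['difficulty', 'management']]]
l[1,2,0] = 'difficulty'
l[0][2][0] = 'decision'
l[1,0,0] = 'song'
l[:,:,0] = [['property', 'director', 'decision'], ['song', 'quality', 'difficulty']]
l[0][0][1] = 'revenue'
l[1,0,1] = 'database'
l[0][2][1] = 'criticism'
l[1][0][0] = 'song'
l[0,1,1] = 'blood'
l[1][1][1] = 'awareness'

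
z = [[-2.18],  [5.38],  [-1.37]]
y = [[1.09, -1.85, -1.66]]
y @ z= [[-10.06]]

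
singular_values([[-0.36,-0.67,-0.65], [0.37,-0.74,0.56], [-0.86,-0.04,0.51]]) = [1.0, 1.0, 1.0]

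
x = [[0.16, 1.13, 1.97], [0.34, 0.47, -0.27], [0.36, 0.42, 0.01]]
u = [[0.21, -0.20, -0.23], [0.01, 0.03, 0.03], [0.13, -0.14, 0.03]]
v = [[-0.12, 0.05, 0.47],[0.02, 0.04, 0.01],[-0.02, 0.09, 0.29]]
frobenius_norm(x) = 2.43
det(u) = 0.00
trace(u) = 0.27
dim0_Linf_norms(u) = [0.21, 0.2, 0.23]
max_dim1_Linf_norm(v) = 0.47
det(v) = -0.00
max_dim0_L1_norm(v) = 0.77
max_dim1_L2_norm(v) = 0.49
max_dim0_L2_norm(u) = 0.25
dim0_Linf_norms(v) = [0.12, 0.09, 0.47]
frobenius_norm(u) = 0.42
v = u @ x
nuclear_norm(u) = 0.56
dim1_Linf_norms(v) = [0.47, 0.04, 0.29]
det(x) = -0.15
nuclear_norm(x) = 3.17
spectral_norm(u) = 0.40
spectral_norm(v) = 0.57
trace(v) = 0.21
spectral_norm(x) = 2.29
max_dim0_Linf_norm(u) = 0.23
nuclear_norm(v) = 0.66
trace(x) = 0.64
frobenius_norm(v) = 0.58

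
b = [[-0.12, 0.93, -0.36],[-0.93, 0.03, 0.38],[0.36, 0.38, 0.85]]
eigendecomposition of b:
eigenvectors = [[0.71+0.00j, 0.71-0.00j, 0j], [0.66j, 0.00-0.66j, (0.36+0j)], [0.00-0.26j, 0.00+0.26j, 0.93+0.00j]]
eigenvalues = [(-0.12+1j), (-0.12-1j), (1+0j)]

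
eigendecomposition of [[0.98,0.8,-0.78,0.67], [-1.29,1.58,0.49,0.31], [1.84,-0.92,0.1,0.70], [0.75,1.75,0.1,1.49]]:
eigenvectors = [[(-0.08-0.46j), -0.08+0.46j, (-0.29+0j), 0.45+0.00j], [0.37+0.07j, 0.37-0.07j, (-0.18+0j), 0.40+0.00j], [(-0.72+0j), -0.72-0.00j, -0.45+0.00j, 0.36+0.00j], [(-0.23-0.26j), (-0.23+0.26j), -0.83+0.00j, (-0.72+0j)]]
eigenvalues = [(0.98+1.52j), (0.98-1.52j), (2.18+0j), (-0+0j)]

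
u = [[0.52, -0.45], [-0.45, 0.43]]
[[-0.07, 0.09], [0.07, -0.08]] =u@ [[-0.09, 0.11], [0.06, -0.07]]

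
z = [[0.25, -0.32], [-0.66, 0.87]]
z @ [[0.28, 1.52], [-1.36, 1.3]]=[[0.51,-0.04], [-1.37,0.13]]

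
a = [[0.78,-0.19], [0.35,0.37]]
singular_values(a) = [0.86, 0.42]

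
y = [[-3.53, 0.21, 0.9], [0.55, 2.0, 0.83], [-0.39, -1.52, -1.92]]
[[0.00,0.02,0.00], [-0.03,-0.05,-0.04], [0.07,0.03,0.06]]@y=[[0.01, 0.04, 0.02], [0.09, -0.05, 0.01], [-0.25, -0.02, -0.03]]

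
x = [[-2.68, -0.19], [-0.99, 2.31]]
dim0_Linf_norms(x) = [2.68, 2.31]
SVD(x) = [[-0.77, -0.63],  [-0.63, 0.77]] @ diag([3.0045202954218992, 2.1231009854450873]) @ [[0.90, -0.44], [0.44, 0.9]]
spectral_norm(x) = 3.00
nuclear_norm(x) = 5.13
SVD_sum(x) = [[-2.09,  1.02],  [-1.71,  0.83]] + [[-0.59, -1.21], [0.72, 1.48]]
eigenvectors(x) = [[-0.98, 0.04], [-0.19, -1.00]]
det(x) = -6.38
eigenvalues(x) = [-2.72, 2.35]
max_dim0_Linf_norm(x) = 2.68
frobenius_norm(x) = 3.68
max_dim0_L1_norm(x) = 3.67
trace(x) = -0.37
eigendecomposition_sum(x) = [[-2.7,-0.10],[-0.53,-0.02]] + [[0.02,-0.09], [-0.46,2.33]]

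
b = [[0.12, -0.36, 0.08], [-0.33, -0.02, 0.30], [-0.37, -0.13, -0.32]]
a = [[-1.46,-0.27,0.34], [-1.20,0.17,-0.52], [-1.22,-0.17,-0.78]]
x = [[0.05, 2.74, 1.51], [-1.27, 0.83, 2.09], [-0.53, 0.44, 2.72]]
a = x @ b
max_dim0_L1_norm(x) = 6.32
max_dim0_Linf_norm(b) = 0.37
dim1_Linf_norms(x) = [2.74, 2.09, 2.72]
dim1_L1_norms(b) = [0.56, 0.65, 0.82]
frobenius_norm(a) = 2.49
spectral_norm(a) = 2.31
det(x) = 6.32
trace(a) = -2.07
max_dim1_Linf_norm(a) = 1.46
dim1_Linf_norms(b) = [0.36, 0.33, 0.37]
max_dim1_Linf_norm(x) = 2.74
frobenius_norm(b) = 0.78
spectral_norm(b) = 0.52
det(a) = 0.54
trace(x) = 3.60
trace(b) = -0.22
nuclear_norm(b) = 1.34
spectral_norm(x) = 4.44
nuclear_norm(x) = 7.17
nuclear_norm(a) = 3.45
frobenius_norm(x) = 4.93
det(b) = 0.09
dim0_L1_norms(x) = [1.85, 4.01, 6.32]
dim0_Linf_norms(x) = [1.27, 2.74, 2.72]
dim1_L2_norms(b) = [0.39, 0.45, 0.51]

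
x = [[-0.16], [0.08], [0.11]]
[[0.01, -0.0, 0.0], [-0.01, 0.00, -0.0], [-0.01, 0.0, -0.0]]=x@[[-0.07,  0.01,  -0.01]]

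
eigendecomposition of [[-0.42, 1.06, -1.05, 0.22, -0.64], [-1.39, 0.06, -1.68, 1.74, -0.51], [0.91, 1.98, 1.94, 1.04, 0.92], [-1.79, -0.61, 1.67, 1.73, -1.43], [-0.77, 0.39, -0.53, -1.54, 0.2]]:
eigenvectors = [[-0.36+0.00j, (-0.28+0.28j), -0.28-0.28j, -0.02+0.00j, -0.57+0.00j], [(0.33+0j), -0.66+0.00j, -0.66-0.00j, (-0.18+0j), (-0.09+0j)], [0.24+0.00j, 0.22+0.46j, 0.22-0.46j, (-0.5+0j), (0.12+0j)], [(-0.54+0j), -0.10-0.38j, (-0.1+0.38j), (-0.74+0j), (-0.15+0j)], [(-0.64+0j), (0.05+0j), (0.05-0j), (0.41+0j), 0.80+0.00j]]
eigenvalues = [(-1.52+0j), (0.32+2.77j), (0.32-2.77j), (3.46+0j), (0.92+0j)]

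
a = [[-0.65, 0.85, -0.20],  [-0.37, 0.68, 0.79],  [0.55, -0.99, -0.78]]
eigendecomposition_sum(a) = [[(-0.31+0.15j), 0.46-0.35j, (-0.07-0.59j)],[(-0.18-0.2j), 0.36+0.25j, 0.42-0.19j],[(0.27+0.15j), (-0.5-0.14j), (-0.39+0.37j)]] + [[(-0.31-0.15j), 0.46+0.35j, -0.07+0.59j], [-0.18+0.20j, (0.36-0.25j), 0.42+0.19j], [(0.27-0.15j), (-0.5+0.14j), -0.39-0.37j]] + [[-0.02+0.00j, (-0.07-0j), (-0.07+0j)], [(-0.01+0j), -0.04-0.00j, (-0.04+0j)], [-0j, 0.01+0.00j, 0.01-0.00j]]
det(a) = -0.04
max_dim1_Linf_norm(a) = 0.99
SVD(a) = [[-0.44, 0.88, 0.19], [-0.55, -0.43, 0.72], [0.71, 0.21, 0.67]] @ diag([1.9207618753824065, 0.780659905647254, 0.025375771757364916]) @ [[0.46, -0.76, -0.47], [-0.38, 0.31, -0.87], [-0.80, -0.58, 0.14]]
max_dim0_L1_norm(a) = 2.52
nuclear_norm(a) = 2.73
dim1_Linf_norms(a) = [0.85, 0.79, 0.99]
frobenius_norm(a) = 2.07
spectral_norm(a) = 1.92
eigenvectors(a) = [[0.65+0.00j, (0.65-0j), 0.83+0.00j],[(0.15+0.47j), (0.15-0.47j), (0.55+0j)],[-0.34-0.47j, -0.34+0.47j, -0.12+0.00j]]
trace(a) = -0.75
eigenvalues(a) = [(-0.35+0.76j), (-0.35-0.76j), (-0.05+0j)]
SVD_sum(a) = [[-0.39, 0.64, 0.4], [-0.48, 0.80, 0.49], [0.63, -1.03, -0.64]] + [[-0.26, 0.21, -0.6], [0.13, -0.11, 0.29], [-0.06, 0.05, -0.14]] + [[-0.0,-0.0,0.0], [-0.01,-0.01,0.00], [-0.01,-0.01,0.0]]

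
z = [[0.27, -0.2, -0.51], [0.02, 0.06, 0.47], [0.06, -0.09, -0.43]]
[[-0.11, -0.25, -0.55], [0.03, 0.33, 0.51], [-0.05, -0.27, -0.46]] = z@ [[-0.31, 0.35, 0.06], [-0.08, -0.07, 0.09], [0.08, 0.70, 1.07]]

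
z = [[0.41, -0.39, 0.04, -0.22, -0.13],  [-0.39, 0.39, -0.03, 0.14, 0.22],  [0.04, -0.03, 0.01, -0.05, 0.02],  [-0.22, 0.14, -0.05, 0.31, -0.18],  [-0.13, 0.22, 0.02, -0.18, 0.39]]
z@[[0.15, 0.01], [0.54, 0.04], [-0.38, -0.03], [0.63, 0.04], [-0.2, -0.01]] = [[-0.28, -0.02], [0.21, 0.02], [-0.05, -0.00], [0.29, 0.02], [-0.1, -0.0]]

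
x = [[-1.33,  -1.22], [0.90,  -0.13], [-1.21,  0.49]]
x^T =[[-1.33, 0.90, -1.21], [-1.22, -0.13, 0.49]]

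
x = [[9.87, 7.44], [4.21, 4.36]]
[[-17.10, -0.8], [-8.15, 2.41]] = x@ [[-1.19, -1.83], [-0.72, 2.32]]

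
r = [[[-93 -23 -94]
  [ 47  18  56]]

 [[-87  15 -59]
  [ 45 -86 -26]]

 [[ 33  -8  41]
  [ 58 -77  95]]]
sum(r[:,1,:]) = 130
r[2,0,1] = -8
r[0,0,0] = -93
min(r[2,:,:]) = -77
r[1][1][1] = -86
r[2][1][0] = 58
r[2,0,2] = 41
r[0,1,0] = 47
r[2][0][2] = 41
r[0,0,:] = [-93, -23, -94]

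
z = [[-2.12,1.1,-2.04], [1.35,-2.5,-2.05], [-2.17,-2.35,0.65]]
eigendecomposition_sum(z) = [[0.55, 0.53, -0.96], [0.54, 0.52, -0.94], [-1.08, -1.03, 1.88]] + [[-2.8, 0.76, -1.05], [-1.50, 0.41, -0.56], [-2.43, 0.66, -0.91]] + [[0.12, -0.18, -0.03],  [2.31, -3.42, -0.54],  [1.33, -1.98, -0.31]]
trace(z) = -3.97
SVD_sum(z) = [[-0.21, 0.9, 0.25], [0.68, -2.99, -0.84], [0.34, -1.48, -0.41]] + [[-2.15, -0.38, -0.39], [0.50, 0.09, 0.09], [-2.32, -0.41, -0.42]] + [[0.24, 0.59, -1.9], [0.16, 0.40, -1.3], [-0.19, -0.46, 1.48]]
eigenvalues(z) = [2.94, -3.3, -3.61]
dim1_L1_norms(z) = [5.26, 5.9, 5.17]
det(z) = 35.13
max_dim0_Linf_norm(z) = 2.5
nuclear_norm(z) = 9.87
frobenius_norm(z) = 5.73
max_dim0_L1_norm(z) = 5.95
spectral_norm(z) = 3.67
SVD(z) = [[-0.26, -0.67, -0.69], [0.87, 0.16, -0.48], [0.43, -0.72, 0.54]] @ diag([3.674305531596185, 3.3081429918171623, 2.889735075430389]) @ [[0.22, -0.94, -0.26], [0.97, 0.17, 0.17], [-0.12, -0.29, 0.95]]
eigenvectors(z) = [[-0.42,-0.70,0.05],[-0.41,-0.38,0.86],[0.81,-0.61,0.5]]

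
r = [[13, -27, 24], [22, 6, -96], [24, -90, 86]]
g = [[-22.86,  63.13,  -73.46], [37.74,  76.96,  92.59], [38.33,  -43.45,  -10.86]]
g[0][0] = -22.86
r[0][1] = -27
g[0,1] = 63.13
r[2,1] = -90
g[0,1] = 63.13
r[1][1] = 6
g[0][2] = -73.46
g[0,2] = -73.46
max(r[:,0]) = 24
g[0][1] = 63.13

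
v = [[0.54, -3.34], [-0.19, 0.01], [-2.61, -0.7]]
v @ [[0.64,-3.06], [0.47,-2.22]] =[[-1.22, 5.76], [-0.12, 0.56], [-2.00, 9.54]]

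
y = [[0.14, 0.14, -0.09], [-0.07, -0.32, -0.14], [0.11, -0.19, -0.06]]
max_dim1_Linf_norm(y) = 0.32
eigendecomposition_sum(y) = [[0.07+0.04j, 0.05-0.02j, -0.06+0.04j], [-0.03+0.02j, (-0+0.02j), (-0-0.03j)], [0.06-0.04j, 0.00-0.04j, (0.01+0.06j)]] + [[(0.07-0.04j), 0.05+0.02j, -0.06-0.04j], [(-0.03-0.02j), -0.00-0.02j, -0.00+0.03j], [0.06+0.04j, 0.00+0.04j, (0.01-0.06j)]] + [[-0j, 0.05-0.00j, 0.02+0.00j],[(-0.01+0j), (-0.31+0j), (-0.13-0j)],[(-0.01+0j), (-0.19+0j), (-0.08-0j)]]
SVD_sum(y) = [[0.02, 0.12, 0.04], [-0.04, -0.34, -0.1], [-0.02, -0.17, -0.05]] + [[0.15, 0.01, -0.09], [0.0, 0.0, -0.0], [0.10, 0.0, -0.06]] + [[-0.02, 0.01, -0.04], [-0.03, 0.02, -0.04], [0.03, -0.02, 0.05]]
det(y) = -0.01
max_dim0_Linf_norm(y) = 0.32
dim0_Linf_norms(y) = [0.14, 0.32, 0.14]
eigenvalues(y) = [(0.08+0.12j), (0.08-0.12j), (-0.4+0j)]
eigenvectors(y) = [[(0.72+0j), 0.72-0.00j, (-0.13+0j)],  [-0.15+0.25j, (-0.15-0.25j), (0.84+0j)],  [(0.27-0.58j), (0.27+0.58j), 0.52+0.00j]]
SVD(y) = [[-0.3, -0.83, -0.48],  [0.85, -0.00, -0.53],  [0.44, -0.56, 0.7]] @ diag([0.4169710098907338, 0.2081559234557503, 0.09384182671381316]) @ [[-0.13, -0.95, -0.28], [-0.85, -0.04, 0.52], [0.51, -0.31, 0.81]]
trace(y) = -0.24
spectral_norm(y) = 0.42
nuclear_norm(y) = 0.72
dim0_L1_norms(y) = [0.32, 0.65, 0.29]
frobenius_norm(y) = 0.48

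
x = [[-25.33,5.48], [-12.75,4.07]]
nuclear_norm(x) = 30.29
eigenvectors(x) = [[-0.90, -0.20], [-0.43, -0.98]]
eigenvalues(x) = [-22.72, 1.46]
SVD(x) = [[-0.89,-0.46], [-0.46,0.89]] @ diag([29.145622786815387, 1.1399001573241094]) @ [[0.97, -0.23], [0.23, 0.97]]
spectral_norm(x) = 29.15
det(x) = -33.22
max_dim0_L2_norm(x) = 28.36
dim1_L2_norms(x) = [25.92, 13.38]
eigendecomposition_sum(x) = [[-25.17,5.15], [-11.98,2.45]] + [[-0.16, 0.33], [-0.77, 1.62]]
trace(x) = -21.26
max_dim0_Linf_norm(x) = 25.33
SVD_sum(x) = [[-25.21,5.99], [-12.98,3.08]] + [[-0.12, -0.51], [0.23, 0.99]]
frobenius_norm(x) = 29.17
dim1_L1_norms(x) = [30.81, 16.82]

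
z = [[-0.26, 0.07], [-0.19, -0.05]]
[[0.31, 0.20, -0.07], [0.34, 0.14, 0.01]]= z@ [[-1.5, -0.77, 0.09],[-1.11, 0.06, -0.62]]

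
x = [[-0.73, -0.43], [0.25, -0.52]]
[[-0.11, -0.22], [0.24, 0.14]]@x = [[0.03,0.16], [-0.14,-0.18]]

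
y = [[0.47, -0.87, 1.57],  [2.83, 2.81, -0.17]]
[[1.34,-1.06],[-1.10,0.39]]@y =[[-2.37,-4.14,2.28], [0.59,2.05,-1.79]]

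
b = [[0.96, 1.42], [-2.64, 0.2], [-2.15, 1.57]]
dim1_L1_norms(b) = [2.38, 2.84, 3.72]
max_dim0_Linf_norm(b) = 2.64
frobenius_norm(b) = 4.13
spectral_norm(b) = 3.64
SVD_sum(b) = [[0.50, -0.15], [-2.49, 0.72], [-2.40, 0.70]] + [[0.46, 1.57], [-0.15, -0.52], [0.25, 0.87]]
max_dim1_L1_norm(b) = 3.72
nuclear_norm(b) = 5.59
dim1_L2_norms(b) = [1.71, 2.65, 2.66]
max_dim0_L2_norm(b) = 3.54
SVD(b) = [[-0.14, -0.84], [0.71, 0.28], [0.69, -0.47]] @ diag([3.640434783488904, 1.9447967984249908]) @ [[-0.96, 0.28], [-0.28, -0.96]]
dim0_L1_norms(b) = [5.75, 3.19]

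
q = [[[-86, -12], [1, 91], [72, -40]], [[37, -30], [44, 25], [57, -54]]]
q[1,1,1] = 25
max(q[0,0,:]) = -12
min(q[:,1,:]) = 1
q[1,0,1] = -30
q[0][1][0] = 1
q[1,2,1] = -54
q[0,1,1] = 91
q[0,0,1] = -12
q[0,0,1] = -12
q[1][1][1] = 25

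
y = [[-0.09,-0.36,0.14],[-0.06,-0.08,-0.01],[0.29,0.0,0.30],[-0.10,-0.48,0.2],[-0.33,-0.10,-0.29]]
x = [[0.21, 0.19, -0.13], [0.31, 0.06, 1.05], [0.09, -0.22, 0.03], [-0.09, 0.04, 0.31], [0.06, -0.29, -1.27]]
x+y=[[0.12, -0.17, 0.01],[0.25, -0.02, 1.04],[0.38, -0.22, 0.33],[-0.19, -0.44, 0.51],[-0.27, -0.39, -1.56]]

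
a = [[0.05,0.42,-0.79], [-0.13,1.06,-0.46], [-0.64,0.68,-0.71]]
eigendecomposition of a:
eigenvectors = [[0.54,0.77,-0.15], [0.22,-0.29,-0.93], [0.81,-0.57,-0.34]]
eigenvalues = [-0.96, 0.48, 0.87]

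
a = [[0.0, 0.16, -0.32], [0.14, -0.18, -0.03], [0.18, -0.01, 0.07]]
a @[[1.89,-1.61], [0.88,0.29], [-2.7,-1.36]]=[[1.00, 0.48], [0.19, -0.24], [0.14, -0.39]]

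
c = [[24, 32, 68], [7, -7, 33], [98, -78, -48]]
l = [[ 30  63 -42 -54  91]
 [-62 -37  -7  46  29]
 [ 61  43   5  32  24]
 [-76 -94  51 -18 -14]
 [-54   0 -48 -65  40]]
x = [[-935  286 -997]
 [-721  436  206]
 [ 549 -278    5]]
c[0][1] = 32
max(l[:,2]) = 51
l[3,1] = -94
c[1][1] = -7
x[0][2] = -997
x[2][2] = 5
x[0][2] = -997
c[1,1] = -7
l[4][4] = 40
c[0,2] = 68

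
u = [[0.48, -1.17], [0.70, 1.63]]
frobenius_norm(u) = 2.18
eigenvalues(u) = [(1.05+0.7j), (1.05-0.7j)]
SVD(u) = [[-0.53, 0.85], [0.85, 0.53]] @ diag([2.0308668035151634, 0.7885302951568203]) @ [[0.17, 0.99],[0.99, -0.17]]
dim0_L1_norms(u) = [1.18, 2.8]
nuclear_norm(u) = 2.82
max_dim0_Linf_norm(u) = 1.63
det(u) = 1.60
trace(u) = 2.11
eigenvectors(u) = [[0.79+0.00j,  (0.79-0j)],[-0.39-0.47j,  -0.39+0.47j]]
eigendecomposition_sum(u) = [[(0.24+0.78j), -0.58+0.88j], [0.35-0.53j, 0.81-0.08j]] + [[(0.24-0.78j), (-0.59-0.88j)], [0.35+0.53j, (0.82+0.08j)]]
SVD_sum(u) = [[-0.18, -1.06], [0.29, 1.7]] + [[0.66, -0.11], [0.41, -0.07]]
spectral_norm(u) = 2.03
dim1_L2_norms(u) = [1.26, 1.77]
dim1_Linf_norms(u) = [1.17, 1.63]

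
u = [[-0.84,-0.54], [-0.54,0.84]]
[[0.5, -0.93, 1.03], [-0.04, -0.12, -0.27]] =u@[[-0.40, 0.85, -0.72], [-0.30, 0.4, -0.79]]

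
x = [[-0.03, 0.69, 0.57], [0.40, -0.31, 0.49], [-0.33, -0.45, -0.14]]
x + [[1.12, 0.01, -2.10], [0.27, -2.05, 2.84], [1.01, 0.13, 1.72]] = [[1.09, 0.7, -1.53], [0.67, -2.36, 3.33], [0.68, -0.32, 1.58]]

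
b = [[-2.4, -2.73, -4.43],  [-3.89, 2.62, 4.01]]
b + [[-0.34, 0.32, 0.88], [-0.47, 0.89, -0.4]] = [[-2.74, -2.41, -3.55],  [-4.36, 3.51, 3.61]]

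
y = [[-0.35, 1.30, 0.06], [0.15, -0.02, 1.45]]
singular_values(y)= [1.46, 1.35]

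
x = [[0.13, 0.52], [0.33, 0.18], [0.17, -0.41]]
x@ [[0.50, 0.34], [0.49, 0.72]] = [[0.32, 0.42], [0.25, 0.24], [-0.12, -0.24]]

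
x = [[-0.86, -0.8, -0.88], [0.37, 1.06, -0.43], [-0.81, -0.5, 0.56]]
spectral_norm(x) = 1.81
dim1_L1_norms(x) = [2.54, 1.86, 1.87]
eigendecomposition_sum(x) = [[-0.96, -0.48, -0.60], [0.08, 0.04, 0.05], [-0.42, -0.21, -0.26]] + [[-0.08, -0.10, 0.17], [0.57, 0.68, -1.16], [-0.31, -0.38, 0.64]] + [[0.18,  -0.22,  -0.45], [-0.27,  0.34,  0.68], [-0.07,  0.09,  0.18]]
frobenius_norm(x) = 2.20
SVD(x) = [[-0.66,0.75,-0.05], [0.57,0.45,-0.69], [-0.49,-0.48,-0.73]] @ diag([1.8110873272035464, 1.1345374965769186, 0.5018838133509509]) @ [[0.65, 0.76, 0.03], [-0.07, 0.11, -0.99], [0.76, -0.64, -0.13]]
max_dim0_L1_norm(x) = 2.36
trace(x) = 0.76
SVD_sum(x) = [[-0.78,  -0.91,  -0.04],[0.67,  0.78,  0.04],[-0.58,  -0.67,  -0.03]] + [[-0.06, 0.09, -0.84], [-0.04, 0.06, -0.51], [0.04, -0.06, 0.54]] + [[-0.02, 0.02, 0.00], [-0.26, 0.22, 0.04], [-0.28, 0.23, 0.05]]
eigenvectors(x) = [[-0.91, -0.13, -0.54], [0.07, 0.87, 0.81], [-0.40, -0.48, 0.22]]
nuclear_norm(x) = 3.45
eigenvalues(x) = [-1.18, 1.24, 0.7]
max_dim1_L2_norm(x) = 1.47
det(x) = -1.03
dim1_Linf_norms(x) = [0.88, 1.06, 0.81]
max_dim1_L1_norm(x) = 2.54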